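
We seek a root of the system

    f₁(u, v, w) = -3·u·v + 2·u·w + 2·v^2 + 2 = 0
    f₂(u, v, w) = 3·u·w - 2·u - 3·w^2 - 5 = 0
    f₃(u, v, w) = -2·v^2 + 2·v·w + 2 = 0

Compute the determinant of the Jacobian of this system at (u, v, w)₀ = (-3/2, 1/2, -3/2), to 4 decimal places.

-156.5000

J = [[-3·v + 2·w, -3·u + 4·v, 2·u], [3·w - 2, 0, 3·u - 6·w], [0, -4·v + 2·w, 2·v]].
At the point, J = [[-4.5000, 6.5000, -3.0000], [-6.5000, 0.0000, 4.5000], [0.0000, -5.0000, 1.0000]].
det J = -156.5000.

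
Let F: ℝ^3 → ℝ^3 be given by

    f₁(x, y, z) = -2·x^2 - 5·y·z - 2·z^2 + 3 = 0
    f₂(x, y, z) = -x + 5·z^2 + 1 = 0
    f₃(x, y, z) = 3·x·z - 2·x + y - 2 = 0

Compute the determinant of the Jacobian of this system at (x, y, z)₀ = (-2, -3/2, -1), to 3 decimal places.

J = [[-4·x, -5·z, -5·y - 4·z], [-1, 0, 10·z], [3·z - 2, 1, 3·x]].
At the point, J = [[8.000, 5.000, 11.500], [-1.000, 0.000, -10.000], [-5.000, 1.000, -6.000]].
det J = 288.500.

288.500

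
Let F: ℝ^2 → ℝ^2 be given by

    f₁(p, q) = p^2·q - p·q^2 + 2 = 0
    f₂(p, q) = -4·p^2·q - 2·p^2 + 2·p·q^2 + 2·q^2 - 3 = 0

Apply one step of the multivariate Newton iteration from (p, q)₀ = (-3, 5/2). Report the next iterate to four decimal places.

(-1.9952, 1.5876)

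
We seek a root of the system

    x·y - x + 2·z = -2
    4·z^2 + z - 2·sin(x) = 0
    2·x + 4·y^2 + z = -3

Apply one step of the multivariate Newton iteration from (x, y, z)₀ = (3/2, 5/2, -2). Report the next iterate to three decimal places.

(1.789, 0.981, -1.202)

At (3/2, 5/2, -2): F = (0.250, 12.00501, 29.000).
Jacobian J = [[y - 1, x, 2], [-2·cos(x), 0, 8·z + 1], [2, 8·y, 1]].
At the point, J = [[1.500, 1.500, 2.000], [-0.14147, 0.000, -15.000], [2.000, 20.000, 1.000]] (det J = 399.55324).
Solving J·Δ = −F gives Δ = (0.289, -1.519, 0.798).
Then the next iterate is (x, y, z)₁ = (1.789, 0.981, -1.202).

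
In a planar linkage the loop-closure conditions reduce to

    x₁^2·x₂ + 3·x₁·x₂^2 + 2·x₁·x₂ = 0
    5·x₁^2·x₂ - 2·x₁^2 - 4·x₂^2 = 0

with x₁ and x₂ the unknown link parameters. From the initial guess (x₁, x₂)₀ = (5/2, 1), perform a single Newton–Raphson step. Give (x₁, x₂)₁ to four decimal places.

(2.8023, 0.1705)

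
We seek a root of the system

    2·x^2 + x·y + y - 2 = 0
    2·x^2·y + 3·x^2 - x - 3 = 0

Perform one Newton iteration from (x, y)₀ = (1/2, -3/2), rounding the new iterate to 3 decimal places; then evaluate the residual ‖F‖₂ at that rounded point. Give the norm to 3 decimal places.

At (1/2, -3/2): F = (-3.750, -3.500).
Jacobian J = [[4·x + y, x + 1], [4·x·y + 6·x - 1, 2·x^2]].
At the point, J = [[0.500, 1.500], [-1.000, 0.500]] (det J = 1.750).
Solving J·Δ = −F gives Δ = (-1.929, 3.143).
Then the next iterate is (x, y)₁ = (-1.429, 1.643).
Re-evaluating at (-1.429, 1.643): F = (1.37924, 11.26527), so ‖F‖₂ = 11.349.

11.349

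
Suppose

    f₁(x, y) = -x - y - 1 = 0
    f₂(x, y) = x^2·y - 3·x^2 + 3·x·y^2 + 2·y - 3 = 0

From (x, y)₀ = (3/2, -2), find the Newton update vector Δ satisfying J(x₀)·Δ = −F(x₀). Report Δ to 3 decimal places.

At (3/2, -2): F = (-0.500, -0.250).
Jacobian J = [[-1, -1], [2·x·y - 6·x + 3·y^2, x^2 + 6·x·y + 2]].
At the point, J = [[-1.000, -1.000], [-3.000, -13.750]] (det J = 10.750).
Solving J·Δ = −F gives Δ = (-0.616, 0.116).

(-0.616, 0.116)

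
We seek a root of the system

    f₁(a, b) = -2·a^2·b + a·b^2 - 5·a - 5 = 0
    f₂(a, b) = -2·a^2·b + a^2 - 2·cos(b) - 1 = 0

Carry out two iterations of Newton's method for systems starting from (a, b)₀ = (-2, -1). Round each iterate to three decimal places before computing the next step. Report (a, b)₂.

(-0.878, -0.989)

At (-2, -1): F = (11.000, 9.91940).
Jacobian J = [[-4·a·b + b^2 - 5, -2·a^2 + 2·a·b], [-4·a·b + 2·a, -2·a^2 + 2·sin(b)]].
At the point, J = [[-12.000, -4.000], [-12.000, -9.68294]] (det J = 68.19530).
Solving J·Δ = −F gives Δ = (0.980, -0.190).
Then the next iterate is (a, b)₁ = (-1.020, -1.190).
Round to (-1.020, -1.190) and repeat: F = (1.13173, 1.77323), J = [[-8.43910, 0.34680], [-6.89520, -3.93754]].
Δ = (0.142, 0.201), so (a, b)₂ = (-0.878, -0.989).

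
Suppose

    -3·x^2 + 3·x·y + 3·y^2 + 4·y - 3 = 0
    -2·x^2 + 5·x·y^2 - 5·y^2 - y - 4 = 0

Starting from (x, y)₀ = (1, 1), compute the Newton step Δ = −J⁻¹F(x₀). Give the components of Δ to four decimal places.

At (1, 1): F = (4.0000, -7.0000).
Jacobian J = [[-6·x + 3·y, 3·x + 6·y + 4], [-4·x + 5·y^2, 10·x·y - 10·y - 1]].
At the point, J = [[-3.0000, 13.0000], [1.0000, -1.0000]] (det J = -10.0000).
Solving J·Δ = −F gives Δ = (8.7000, 1.7000).

(8.7000, 1.7000)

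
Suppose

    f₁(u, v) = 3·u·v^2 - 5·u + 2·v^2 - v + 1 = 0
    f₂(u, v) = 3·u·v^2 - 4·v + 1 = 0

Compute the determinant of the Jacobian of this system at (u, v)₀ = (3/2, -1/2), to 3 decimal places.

J = [[3·v^2 - 5, 6·u·v + 4·v - 1], [3·v^2, 6·u·v - 4]].
At the point, J = [[-4.250, -7.500], [0.750, -8.500]].
det J = 41.750.

41.750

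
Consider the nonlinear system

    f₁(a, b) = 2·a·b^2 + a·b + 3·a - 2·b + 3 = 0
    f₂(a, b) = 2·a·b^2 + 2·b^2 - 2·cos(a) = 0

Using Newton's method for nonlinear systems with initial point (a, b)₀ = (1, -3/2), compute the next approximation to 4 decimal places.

At (1, -3/2): F = (12.0000, 7.919395).
Jacobian J = [[2·b^2 + b + 3, 4·a·b + a - 2], [2·b^2 + 2·sin(a), 4·a·b + 4·b]].
At the point, J = [[6.0000, -7.0000], [6.182942, -12.0000]] (det J = -28.719406).
Solving J·Δ = −F gives Δ = (-3.0838, -0.9290).
Then the next iterate is (a, b)₁ = (-2.0838, -2.4290).

(-2.0838, -2.4290)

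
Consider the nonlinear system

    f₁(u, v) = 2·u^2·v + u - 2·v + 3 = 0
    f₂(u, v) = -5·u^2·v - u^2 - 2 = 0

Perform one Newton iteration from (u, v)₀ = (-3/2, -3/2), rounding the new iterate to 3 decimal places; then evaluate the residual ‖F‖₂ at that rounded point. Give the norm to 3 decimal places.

At (-3/2, -3/2): F = (-2.250, 12.625).
Jacobian J = [[4·u·v + 1, 2·u^2 - 2], [-10·u·v - 2·u, -5·u^2]].
At the point, J = [[10.000, 2.500], [-19.500, -11.250]] (det J = -63.750).
Solving J·Δ = −F gives Δ = (-0.098, 1.292).
Then the next iterate is (u, v)₁ = (-1.598, -0.208).
Re-evaluating at (-1.598, -0.208): F = (0.75570, -1.89786), so ‖F‖₂ = 2.043.

2.043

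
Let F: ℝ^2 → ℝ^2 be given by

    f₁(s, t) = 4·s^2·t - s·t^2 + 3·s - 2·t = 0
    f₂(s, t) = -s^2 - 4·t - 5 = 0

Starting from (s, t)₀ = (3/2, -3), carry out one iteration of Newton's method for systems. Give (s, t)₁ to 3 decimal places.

At (3/2, -3): F = (-30.000, 4.750).
Jacobian J = [[8·s·t - t^2 + 3, 4·s^2 - 2·s·t - 2], [-2·s, -4]].
At the point, J = [[-42.000, 16.000], [-3.000, -4.000]] (det J = 216.000).
Solving J·Δ = −F gives Δ = (-0.204, 1.340).
Then the next iterate is (s, t)₁ = (1.296, -1.660).

(1.296, -1.660)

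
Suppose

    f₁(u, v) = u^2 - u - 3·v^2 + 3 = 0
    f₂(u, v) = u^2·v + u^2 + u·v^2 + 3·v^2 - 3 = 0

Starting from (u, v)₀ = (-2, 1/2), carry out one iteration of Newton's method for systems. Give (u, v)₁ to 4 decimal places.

At (-2, 1/2): F = (8.2500, 3.2500).
Jacobian J = [[2·u - 1, -6·v], [2·u·v + 2·u + v^2, u^2 + 2·u·v + 6·v]].
At the point, J = [[-5.0000, -3.0000], [-5.7500, 5.0000]] (det J = -42.2500).
Solving J·Δ = −F gives Δ = (1.2071, 0.7382).
Then the next iterate is (u, v)₁ = (-0.7929, 1.2382).

(-0.7929, 1.2382)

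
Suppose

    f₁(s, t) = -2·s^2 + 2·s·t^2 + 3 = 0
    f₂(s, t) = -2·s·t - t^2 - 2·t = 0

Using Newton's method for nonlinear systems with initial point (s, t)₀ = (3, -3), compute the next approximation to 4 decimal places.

(0.7353, -2.2941)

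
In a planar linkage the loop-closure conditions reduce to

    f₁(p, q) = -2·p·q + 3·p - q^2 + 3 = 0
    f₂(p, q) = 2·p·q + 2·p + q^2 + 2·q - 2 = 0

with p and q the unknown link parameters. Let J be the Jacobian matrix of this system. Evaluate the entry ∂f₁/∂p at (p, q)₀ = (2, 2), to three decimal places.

∂f₁/∂p = -2·q + 3.
At (2, 2) this is -1.000.

-1.000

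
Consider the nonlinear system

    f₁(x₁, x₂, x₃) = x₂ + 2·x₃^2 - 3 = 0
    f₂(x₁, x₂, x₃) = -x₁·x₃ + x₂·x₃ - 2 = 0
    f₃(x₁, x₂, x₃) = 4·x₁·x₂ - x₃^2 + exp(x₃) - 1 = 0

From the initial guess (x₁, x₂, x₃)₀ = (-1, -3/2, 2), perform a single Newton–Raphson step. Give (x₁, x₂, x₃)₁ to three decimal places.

(-0.909, -0.063, 1.383)

At (-1, -3/2, 2): F = (3.500, -3.000, 8.38906).
Jacobian J = [[0, 1, 4·x₃], [-x₃, x₃, -x₁ + x₂], [4·x₂, 4·x₁, -2·x₃ + exp(x₃)]].
At the point, J = [[0.000, 1.000, 8.000], [-2.000, 2.000, -0.500], [-6.000, -4.000, 3.38906]] (det J = 169.77811).
Solving J·Δ = −F gives Δ = (0.091, 1.437, -0.617).
Then the next iterate is (x₁, x₂, x₃)₁ = (-0.909, -0.063, 1.383).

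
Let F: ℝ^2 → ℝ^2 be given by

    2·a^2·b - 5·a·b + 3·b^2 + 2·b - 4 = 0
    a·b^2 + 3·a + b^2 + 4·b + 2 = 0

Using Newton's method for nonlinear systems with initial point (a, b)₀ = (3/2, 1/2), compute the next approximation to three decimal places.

At (3/2, 1/2): F = (-3.750, 9.125).
Jacobian J = [[4·a·b - 5·b, 2·a^2 - 5·a + 6·b + 2], [b^2 + 3, 2·a·b + 2·b + 4]].
At the point, J = [[0.500, 2.000], [3.250, 6.500]] (det J = -3.250).
Solving J·Δ = −F gives Δ = (-13.115, 5.154).
Then the next iterate is (a, b)₁ = (-11.615, 5.654).

(-11.615, 5.654)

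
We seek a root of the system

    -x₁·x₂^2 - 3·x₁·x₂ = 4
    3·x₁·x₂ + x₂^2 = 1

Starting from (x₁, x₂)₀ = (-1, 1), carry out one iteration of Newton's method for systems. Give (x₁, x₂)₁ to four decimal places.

At (-1, 1): F = (0.0000, -3.0000).
Jacobian J = [[-x₂^2 - 3·x₂, -2·x₁·x₂ - 3·x₁], [3·x₂, 3·x₁ + 2·x₂]].
At the point, J = [[-4.0000, 5.0000], [3.0000, -1.0000]] (det J = -11.0000).
Solving J·Δ = −F gives Δ = (1.3636, 1.0909).
Then the next iterate is (x₁, x₂)₁ = (0.3636, 2.0909).

(0.3636, 2.0909)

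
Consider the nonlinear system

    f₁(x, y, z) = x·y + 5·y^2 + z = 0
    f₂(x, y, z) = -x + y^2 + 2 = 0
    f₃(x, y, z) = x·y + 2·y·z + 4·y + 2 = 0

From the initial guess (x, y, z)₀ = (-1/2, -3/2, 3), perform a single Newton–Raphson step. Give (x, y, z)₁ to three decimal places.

(3.579, -1.276, -2.414)

At (-1/2, -3/2, 3): F = (15.000, 4.750, -12.250).
Jacobian J = [[y, x + 10·y, 1], [-1, 2·y, 0], [y, x + 2·z + 4, 2·y]].
At the point, J = [[-1.500, -15.500, 1.000], [-1.000, -3.000, 0.000], [-1.500, 9.500, -3.000]] (det J = 19.000).
Solving J·Δ = −F gives Δ = (4.079, 0.224, -5.414).
Then the next iterate is (x, y, z)₁ = (3.579, -1.276, -2.414).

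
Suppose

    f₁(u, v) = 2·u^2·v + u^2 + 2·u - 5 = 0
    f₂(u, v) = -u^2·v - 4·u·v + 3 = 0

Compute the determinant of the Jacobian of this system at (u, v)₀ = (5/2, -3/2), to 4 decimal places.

-38.7500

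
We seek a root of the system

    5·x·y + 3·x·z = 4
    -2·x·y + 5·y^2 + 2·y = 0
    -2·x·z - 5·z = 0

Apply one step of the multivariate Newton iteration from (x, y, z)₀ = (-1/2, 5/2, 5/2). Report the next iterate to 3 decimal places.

At (-1/2, 5/2, 5/2): F = (-14.000, 38.750, -10.000).
Jacobian J = [[5·y + 3·z, 5·x, 3·x], [-2·y, -2·x + 10·y + 2, 0], [-2·z, 0, -2·x - 5]].
At the point, J = [[20.000, -2.500, -1.500], [-5.000, 28.000, 0.000], [-5.000, 0.000, -4.000]] (det J = -2400.000).
Solving J·Δ = −F gives Δ = (0.317, -1.327, -2.896).
Then the next iterate is (x, y, z)₁ = (-0.183, 1.173, -0.396).

(-0.183, 1.173, -0.396)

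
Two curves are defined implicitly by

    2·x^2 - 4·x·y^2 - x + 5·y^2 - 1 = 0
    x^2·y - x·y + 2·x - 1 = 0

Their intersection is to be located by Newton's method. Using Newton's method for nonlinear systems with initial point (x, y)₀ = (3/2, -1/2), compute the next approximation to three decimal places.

At (3/2, -1/2): F = (1.750, 1.625).
Jacobian J = [[4·x - 4·y^2 - 1, -8·x·y + 10·y], [2·x·y - y + 2, x^2 - x]].
At the point, J = [[4.000, 1.000], [1.000, 0.750]] (det J = 2.000).
Solving J·Δ = −F gives Δ = (0.156, -2.375).
Then the next iterate is (x, y)₁ = (1.656, -2.875).

(1.656, -2.875)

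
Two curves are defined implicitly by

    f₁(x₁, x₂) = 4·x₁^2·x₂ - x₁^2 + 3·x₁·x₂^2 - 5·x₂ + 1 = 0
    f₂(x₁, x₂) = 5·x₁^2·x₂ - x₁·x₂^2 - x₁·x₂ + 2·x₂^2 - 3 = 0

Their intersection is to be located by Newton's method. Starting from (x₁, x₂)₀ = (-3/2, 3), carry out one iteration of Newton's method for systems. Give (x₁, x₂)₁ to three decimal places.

At (-3/2, 3): F = (-29.750, 66.750).
Jacobian J = [[8·x₁·x₂ - 2·x₁ + 3·x₂^2, 4·x₁^2 + 6·x₁·x₂ - 5], [10·x₁·x₂ - x₂^2 - x₂, 5·x₁^2 - 2·x₁·x₂ - x₁ + 4·x₂]].
At the point, J = [[-6.000, -23.000], [-57.000, 33.750]] (det J = -1513.500).
Solving J·Δ = −F gives Δ = (0.351, -1.385).
Then the next iterate is (x₁, x₂)₁ = (-1.149, 1.615).

(-1.149, 1.615)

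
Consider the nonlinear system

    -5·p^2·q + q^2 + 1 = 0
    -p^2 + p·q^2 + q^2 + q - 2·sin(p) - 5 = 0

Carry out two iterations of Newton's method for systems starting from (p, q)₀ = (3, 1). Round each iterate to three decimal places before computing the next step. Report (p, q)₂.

(0.661, 1.697)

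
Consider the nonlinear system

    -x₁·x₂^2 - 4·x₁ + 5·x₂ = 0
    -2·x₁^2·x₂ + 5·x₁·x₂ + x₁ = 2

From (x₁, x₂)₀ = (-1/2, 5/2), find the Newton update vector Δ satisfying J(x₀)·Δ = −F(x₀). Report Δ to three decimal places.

(0.205, -2.070)

At (-1/2, 5/2): F = (17.625, -10.000).
Jacobian J = [[-x₂^2 - 4, -2·x₁·x₂ + 5], [-4·x₁·x₂ + 5·x₂ + 1, -2·x₁^2 + 5·x₁]].
At the point, J = [[-10.250, 7.500], [18.500, -3.000]] (det J = -108.000).
Solving J·Δ = −F gives Δ = (0.205, -2.070).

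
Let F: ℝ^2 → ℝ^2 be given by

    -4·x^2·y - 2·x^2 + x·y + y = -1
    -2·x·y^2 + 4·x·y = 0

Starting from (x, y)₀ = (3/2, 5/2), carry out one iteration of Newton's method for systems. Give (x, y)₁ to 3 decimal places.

At (3/2, 5/2): F = (-19.750, -3.750).
Jacobian J = [[-8·x·y - 4·x + y, -4·x^2 + x + 1], [-2·y^2 + 4·y, -4·x·y + 4·x]].
At the point, J = [[-33.500, -6.500], [-2.500, -9.000]] (det J = 285.250).
Solving J·Δ = −F gives Δ = (-0.538, -0.267).
Then the next iterate is (x, y)₁ = (0.962, 2.233).

(0.962, 2.233)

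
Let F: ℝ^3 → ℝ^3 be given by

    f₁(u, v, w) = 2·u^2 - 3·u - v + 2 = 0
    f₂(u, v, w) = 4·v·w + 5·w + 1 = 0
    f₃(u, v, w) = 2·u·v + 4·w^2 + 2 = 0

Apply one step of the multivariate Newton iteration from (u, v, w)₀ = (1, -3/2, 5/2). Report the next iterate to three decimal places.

At (1, -3/2, 5/2): F = (2.500, -1.500, 24.000).
Jacobian J = [[4·u - 3, -1, 0], [0, 4·w, 4·v + 5], [2·v, 2·u, 8·w]].
At the point, J = [[1.000, -1.000, 0.000], [0.000, 10.000, -1.000], [-3.000, 2.000, 20.000]] (det J = 199.000).
Solving J·Δ = −F gives Δ = (-2.508, -0.008, -1.575).
Then the next iterate is (u, v, w)₁ = (-1.508, -1.508, 0.925).

(-1.508, -1.508, 0.925)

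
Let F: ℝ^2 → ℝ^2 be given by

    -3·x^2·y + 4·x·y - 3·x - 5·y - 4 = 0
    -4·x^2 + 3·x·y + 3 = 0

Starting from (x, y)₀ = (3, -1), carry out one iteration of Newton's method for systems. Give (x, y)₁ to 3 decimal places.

(1.238, -1.619)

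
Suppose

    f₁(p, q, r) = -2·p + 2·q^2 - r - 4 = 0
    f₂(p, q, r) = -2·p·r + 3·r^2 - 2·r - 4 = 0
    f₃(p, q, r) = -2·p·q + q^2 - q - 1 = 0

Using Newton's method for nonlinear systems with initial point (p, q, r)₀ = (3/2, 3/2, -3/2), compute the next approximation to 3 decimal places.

(0.004, 1.237, -1.088)

At (3/2, 3/2, -3/2): F = (-1.000, 10.250, -4.750).
Jacobian J = [[-2, 4·q, -1], [-2·r, 0, -2·p + 6·r - 2], [-2·q, -2·p + 2·q - 1, 0]].
At the point, J = [[-2.000, 6.000, -1.000], [3.000, 0.000, -14.000], [-3.000, -1.000, 0.000]] (det J = 283.000).
Solving J·Δ = −F gives Δ = (-1.496, -0.263, 0.412).
Then the next iterate is (p, q, r)₁ = (0.004, 1.237, -1.088).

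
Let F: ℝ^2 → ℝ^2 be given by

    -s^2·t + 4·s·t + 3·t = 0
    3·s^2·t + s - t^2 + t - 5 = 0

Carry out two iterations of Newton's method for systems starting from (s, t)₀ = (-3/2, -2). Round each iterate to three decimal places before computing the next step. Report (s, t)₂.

(8.692, 6.205)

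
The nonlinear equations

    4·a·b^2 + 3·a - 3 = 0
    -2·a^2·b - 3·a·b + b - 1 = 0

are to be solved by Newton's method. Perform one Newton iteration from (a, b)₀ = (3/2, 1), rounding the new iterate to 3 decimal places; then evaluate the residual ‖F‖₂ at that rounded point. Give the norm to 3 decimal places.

At (3/2, 1): F = (7.500, -9.000).
Jacobian J = [[4·b^2 + 3, 8·a·b], [-4·a·b - 3·b, -2·a^2 - 3·a + 1]].
At the point, J = [[7.000, 12.000], [-9.000, -8.000]] (det J = 52.000).
Solving J·Δ = −F gives Δ = (-0.923, -0.087).
Then the next iterate is (a, b)₁ = (0.577, 0.913).
Re-evaluating at (0.577, 0.913): F = (0.65488, -2.27533), so ‖F‖₂ = 2.368.

2.368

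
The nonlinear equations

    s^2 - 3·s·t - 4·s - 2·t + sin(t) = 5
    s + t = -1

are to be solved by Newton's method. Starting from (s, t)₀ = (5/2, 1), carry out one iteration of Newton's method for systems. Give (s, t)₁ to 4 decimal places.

(-0.7918, -0.2082)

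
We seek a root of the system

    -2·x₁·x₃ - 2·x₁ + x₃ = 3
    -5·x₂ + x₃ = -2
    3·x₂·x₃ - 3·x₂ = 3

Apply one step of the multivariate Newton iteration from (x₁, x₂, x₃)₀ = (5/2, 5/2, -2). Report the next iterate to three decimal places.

At (5/2, 5/2, -2): F = (0.000, -12.500, -25.500).
Jacobian J = [[-2·x₃ - 2, 0, -2·x₁ + 1], [0, -5, 1], [0, 3·x₃ - 3, 3·x₂]].
At the point, J = [[2.000, 0.000, -4.000], [0.000, -5.000, 1.000], [0.000, -9.000, 7.500]] (det J = -57.000).
Solving J·Δ = −F gives Δ = (1.053, -2.395, 0.526).
Then the next iterate is (x₁, x₂, x₃)₁ = (3.553, 0.105, -1.474).

(3.553, 0.105, -1.474)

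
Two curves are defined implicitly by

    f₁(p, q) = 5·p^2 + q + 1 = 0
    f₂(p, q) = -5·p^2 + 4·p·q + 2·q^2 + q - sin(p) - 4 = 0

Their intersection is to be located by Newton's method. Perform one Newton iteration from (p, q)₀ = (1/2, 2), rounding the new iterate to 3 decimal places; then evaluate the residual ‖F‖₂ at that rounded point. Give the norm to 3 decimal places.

At (1/2, 2): F = (4.250, 8.27057).
Jacobian J = [[10·p, 1], [-10·p + 4·q - cos(p), 4·p + 4·q + 1]].
At the point, J = [[5.000, 1.000], [2.12242, 11.000]] (det J = 52.87758).
Solving J·Δ = −F gives Δ = (-0.728, -0.611).
Then the next iterate is (p, q)₁ = (-0.228, 1.389).
Re-evaluating at (-0.228, 1.389): F = (2.64892, -0.05302), so ‖F‖₂ = 2.649.

2.649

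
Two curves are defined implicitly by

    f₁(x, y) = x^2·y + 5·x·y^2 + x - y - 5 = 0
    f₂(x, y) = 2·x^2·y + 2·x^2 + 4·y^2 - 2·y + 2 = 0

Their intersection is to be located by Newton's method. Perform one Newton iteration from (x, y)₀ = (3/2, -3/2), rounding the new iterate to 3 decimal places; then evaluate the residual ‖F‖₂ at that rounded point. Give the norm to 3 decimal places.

At (3/2, -3/2): F = (11.500, 11.750).
Jacobian J = [[2·x·y + 5·y^2 + 1, x^2 + 10·x·y - 1], [4·x·y + 4·x, 2·x^2 + 8·y - 2]].
At the point, J = [[7.750, -21.250], [-3.000, -9.500]] (det J = -137.375).
Solving J·Δ = −F gives Δ = (1.022, 0.914).
Then the next iterate is (x, y)₁ = (2.522, -0.586).
Re-evaluating at (2.522, -0.586): F = (-1.28902, 9.81206), so ‖F‖₂ = 9.896.

9.896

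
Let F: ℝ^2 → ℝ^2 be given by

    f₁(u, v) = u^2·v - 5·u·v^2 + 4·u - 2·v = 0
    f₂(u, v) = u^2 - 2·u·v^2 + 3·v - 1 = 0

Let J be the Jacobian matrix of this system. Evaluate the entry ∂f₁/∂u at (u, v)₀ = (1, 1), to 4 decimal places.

1.0000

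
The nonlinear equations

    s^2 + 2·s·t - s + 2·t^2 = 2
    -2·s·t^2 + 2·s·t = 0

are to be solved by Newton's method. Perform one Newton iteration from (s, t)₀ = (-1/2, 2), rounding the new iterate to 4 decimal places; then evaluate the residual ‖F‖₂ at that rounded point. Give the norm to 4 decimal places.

1.0220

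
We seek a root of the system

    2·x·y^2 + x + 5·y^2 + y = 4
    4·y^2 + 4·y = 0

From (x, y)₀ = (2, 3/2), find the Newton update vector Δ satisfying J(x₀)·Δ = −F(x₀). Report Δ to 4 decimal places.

(1.1818, -0.9375)

At (2, 3/2): F = (19.7500, 15.0000).
Jacobian J = [[2·y^2 + 1, 4·x·y + 10·y + 1], [0, 8·y + 4]].
At the point, J = [[5.5000, 28.0000], [0.0000, 16.0000]] (det J = 88.0000).
Solving J·Δ = −F gives Δ = (1.1818, -0.9375).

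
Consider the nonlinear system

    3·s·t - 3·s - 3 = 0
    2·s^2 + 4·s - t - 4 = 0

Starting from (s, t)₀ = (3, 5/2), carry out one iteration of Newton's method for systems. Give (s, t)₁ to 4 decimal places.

(1.5051, 2.0808)

At (3, 5/2): F = (10.5000, 23.5000).
Jacobian J = [[3·t - 3, 3·s], [4·s + 4, -1]].
At the point, J = [[4.5000, 9.0000], [16.0000, -1.0000]] (det J = -148.5000).
Solving J·Δ = −F gives Δ = (-1.4949, -0.4192).
Then the next iterate is (s, t)₁ = (1.5051, 2.0808).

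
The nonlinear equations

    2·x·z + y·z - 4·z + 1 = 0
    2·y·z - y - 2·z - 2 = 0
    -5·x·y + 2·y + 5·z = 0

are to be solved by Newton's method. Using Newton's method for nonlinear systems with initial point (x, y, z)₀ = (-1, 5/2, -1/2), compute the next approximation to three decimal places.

(-0.412, 0.792, 0.362)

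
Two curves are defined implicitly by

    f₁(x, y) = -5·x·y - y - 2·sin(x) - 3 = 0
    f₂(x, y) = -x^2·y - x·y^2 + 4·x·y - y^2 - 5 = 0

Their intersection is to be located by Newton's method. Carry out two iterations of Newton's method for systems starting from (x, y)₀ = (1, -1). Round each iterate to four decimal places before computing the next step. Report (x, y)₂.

(17.5228, -5.4006)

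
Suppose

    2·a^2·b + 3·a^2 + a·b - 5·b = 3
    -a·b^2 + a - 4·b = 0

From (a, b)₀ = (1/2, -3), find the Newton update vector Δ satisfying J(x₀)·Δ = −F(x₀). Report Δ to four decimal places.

(0.8558, 1.1538)

At (1/2, -3): F = (9.7500, 8.0000).
Jacobian J = [[4·a·b + 6·a + b, 2·a^2 + a - 5], [-b^2 + 1, -2·a·b - 4]].
At the point, J = [[-6.0000, -4.0000], [-8.0000, -1.0000]] (det J = -26.0000).
Solving J·Δ = −F gives Δ = (0.8558, 1.1538).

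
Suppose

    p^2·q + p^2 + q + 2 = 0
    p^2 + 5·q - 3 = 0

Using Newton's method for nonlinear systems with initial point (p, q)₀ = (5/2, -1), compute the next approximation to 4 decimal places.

(2.9879, -1.1379)

At (5/2, -1): F = (1.0000, -1.7500).
Jacobian J = [[2·p·q + 2·p, p^2 + 1], [2·p, 5]].
At the point, J = [[0.0000, 7.2500], [5.0000, 5.0000]] (det J = -36.2500).
Solving J·Δ = −F gives Δ = (0.4879, -0.1379).
Then the next iterate is (p, q)₁ = (2.9879, -1.1379).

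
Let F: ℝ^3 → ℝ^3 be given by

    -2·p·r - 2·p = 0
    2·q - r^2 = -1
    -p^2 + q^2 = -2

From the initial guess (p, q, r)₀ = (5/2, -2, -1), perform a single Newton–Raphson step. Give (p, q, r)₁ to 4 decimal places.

(0.8500, 0.0000, -1.0000)

At (5/2, -2, -1): F = (0.0000, -4.0000, -0.2500).
Jacobian J = [[-2·r - 2, 0, -2·p], [0, 2, -2·r], [-2·p, 2·q, 0]].
At the point, J = [[0.0000, 0.0000, -5.0000], [0.0000, 2.0000, 2.0000], [-5.0000, -4.0000, 0.0000]] (det J = -50.0000).
Solving J·Δ = −F gives Δ = (-1.6500, 2.0000, 0.0000).
Then the next iterate is (p, q, r)₁ = (0.8500, 0.0000, -1.0000).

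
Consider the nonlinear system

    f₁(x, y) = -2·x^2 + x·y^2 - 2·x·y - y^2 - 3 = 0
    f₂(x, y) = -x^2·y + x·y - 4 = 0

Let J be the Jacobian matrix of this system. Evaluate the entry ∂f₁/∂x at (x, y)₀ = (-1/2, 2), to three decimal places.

∂f₁/∂x = -4·x + y^2 - 2·y.
At (-1/2, 2) this is 2.000.

2.000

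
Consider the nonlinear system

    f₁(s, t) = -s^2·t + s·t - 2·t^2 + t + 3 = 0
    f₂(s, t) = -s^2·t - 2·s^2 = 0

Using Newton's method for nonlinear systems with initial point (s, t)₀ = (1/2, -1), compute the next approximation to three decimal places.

(0.238, -0.952)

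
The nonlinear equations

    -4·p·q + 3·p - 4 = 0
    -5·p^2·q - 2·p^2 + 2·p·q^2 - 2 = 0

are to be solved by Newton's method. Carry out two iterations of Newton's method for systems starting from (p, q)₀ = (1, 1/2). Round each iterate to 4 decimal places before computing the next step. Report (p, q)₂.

(0.5066, -1.0948)

At (1, 1/2): F = (-3.0000, -6.0000).
Jacobian J = [[-4·q + 3, -4·p], [-10·p·q - 4·p + 2·q^2, -5·p^2 + 4·p·q]].
At the point, J = [[1.0000, -4.0000], [-8.5000, -3.0000]] (det J = -37.0000).
Solving J·Δ = −F gives Δ = (-0.4054, -0.8514).
Then the next iterate is (p, q)₁ = (0.5946, -0.3514).
Round to (0.5946, -0.3514) and repeat: F = (-1.380430, -1.939068), J = [[4.4056, -2.3784], [-0.042012, -2.603516]].
Δ = (-0.0880, -0.7434), so (p, q)₂ = (0.5066, -1.0948).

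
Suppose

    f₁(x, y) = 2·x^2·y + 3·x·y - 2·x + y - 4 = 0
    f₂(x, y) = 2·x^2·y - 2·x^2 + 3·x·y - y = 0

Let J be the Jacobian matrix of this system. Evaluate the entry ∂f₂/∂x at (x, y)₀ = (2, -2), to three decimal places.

-30.000

∂f₂/∂x = 4·x·y - 4·x + 3·y.
At (2, -2) this is -30.000.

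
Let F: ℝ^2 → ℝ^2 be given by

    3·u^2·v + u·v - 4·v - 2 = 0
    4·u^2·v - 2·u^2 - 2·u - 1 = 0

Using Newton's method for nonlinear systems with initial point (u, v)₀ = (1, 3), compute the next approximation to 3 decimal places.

(1.095, 0.821)

At (1, 3): F = (-2.000, 7.000).
Jacobian J = [[6·u·v + v, 3·u^2 + u - 4], [8·u·v - 4·u - 2, 4·u^2]].
At the point, J = [[21.000, 0.000], [18.000, 4.000]] (det J = 84.000).
Solving J·Δ = −F gives Δ = (0.095, -2.179).
Then the next iterate is (u, v)₁ = (1.095, 0.821).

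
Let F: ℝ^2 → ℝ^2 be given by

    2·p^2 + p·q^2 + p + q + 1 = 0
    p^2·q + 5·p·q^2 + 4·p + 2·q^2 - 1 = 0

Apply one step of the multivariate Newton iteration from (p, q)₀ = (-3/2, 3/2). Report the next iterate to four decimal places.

(-0.3767, 1.2246)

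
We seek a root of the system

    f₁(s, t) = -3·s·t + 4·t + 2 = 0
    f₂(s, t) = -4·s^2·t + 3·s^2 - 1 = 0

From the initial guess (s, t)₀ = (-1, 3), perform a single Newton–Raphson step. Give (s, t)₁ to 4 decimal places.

(-1.2444, -0.6000)

At (-1, 3): F = (23.0000, -10.0000).
Jacobian J = [[-3·t, -3·s + 4], [-8·s·t + 6·s, -4·s^2]].
At the point, J = [[-9.0000, 7.0000], [18.0000, -4.0000]] (det J = -90.0000).
Solving J·Δ = −F gives Δ = (-0.2444, -3.6000).
Then the next iterate is (s, t)₁ = (-1.2444, -0.6000).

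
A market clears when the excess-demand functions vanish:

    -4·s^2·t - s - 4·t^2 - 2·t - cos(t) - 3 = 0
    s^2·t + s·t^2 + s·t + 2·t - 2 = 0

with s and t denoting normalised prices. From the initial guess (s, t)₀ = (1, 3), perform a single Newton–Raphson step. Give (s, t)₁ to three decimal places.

(1.010, 1.083)

At (1, 3): F = (-57.01001, 19.000).
Jacobian J = [[-8·s·t - 1, -4·s^2 - 8·t + sin(t) - 2], [2·s·t + t^2 + t, s^2 + 2·s·t + s + 2]].
At the point, J = [[-25.000, -29.85888], [18.000, 10.000]] (det J = 287.45984).
Solving J·Δ = −F gives Δ = (0.010, -1.917).
Then the next iterate is (s, t)₁ = (1.010, 1.083).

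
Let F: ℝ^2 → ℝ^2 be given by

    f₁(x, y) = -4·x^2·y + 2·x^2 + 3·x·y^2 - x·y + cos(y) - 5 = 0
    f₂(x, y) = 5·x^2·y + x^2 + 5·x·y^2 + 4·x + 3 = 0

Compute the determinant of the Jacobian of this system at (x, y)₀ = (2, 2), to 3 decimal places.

-1186.168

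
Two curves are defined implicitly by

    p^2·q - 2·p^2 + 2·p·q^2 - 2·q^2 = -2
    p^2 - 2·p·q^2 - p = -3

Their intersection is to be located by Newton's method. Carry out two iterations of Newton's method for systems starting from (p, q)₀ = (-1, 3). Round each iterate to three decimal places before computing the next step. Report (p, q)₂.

(0.134, 1.522)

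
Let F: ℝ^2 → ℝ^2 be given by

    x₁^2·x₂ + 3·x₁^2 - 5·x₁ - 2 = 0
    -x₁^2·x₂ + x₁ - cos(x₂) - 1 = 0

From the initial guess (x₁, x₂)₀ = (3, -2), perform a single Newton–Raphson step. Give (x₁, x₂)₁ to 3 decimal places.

(2.177, -1.020)

At (3, -2): F = (-8.000, 20.41615).
Jacobian J = [[2·x₁·x₂ + 6·x₁ - 5, x₁^2], [-2·x₁·x₂ + 1, -x₁^2 + sin(x₂)]].
At the point, J = [[1.000, 9.000], [13.000, -9.90930]] (det J = -126.90930).
Solving J·Δ = −F gives Δ = (-0.823, 0.980).
Then the next iterate is (x₁, x₂)₁ = (2.177, -1.020).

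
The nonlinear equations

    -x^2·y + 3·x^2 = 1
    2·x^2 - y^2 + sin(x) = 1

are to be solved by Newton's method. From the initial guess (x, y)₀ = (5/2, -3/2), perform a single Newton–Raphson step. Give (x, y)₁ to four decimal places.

At (5/2, -3/2): F = (27.1250, 9.848472).
Jacobian J = [[-2·x·y + 6·x, -x^2], [4·x + cos(x), -2·y]].
At the point, J = [[22.5000, -6.2500], [9.198856, 3.0000]] (det J = 124.992852).
Solving J·Δ = −F gives Δ = (-1.1435, 0.2234).
Then the next iterate is (x, y)₁ = (1.3565, -1.2766).

(1.3565, -1.2766)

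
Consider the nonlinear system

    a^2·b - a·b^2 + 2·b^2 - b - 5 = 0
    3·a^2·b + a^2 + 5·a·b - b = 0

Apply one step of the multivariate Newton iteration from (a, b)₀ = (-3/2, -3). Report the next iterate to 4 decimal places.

(-2.1094, -1.8481)

At (-3/2, -3): F = (22.7500, 7.5000).
Jacobian J = [[2·a·b - b^2, a^2 - 2·a·b + 4·b - 1], [6·a·b + 2·a + 5·b, 3·a^2 + 5·a - 1]].
At the point, J = [[0.0000, -19.7500], [9.0000, -1.7500]] (det J = 177.7500).
Solving J·Δ = −F gives Δ = (-0.6094, 1.1519).
Then the next iterate is (a, b)₁ = (-2.1094, -1.8481).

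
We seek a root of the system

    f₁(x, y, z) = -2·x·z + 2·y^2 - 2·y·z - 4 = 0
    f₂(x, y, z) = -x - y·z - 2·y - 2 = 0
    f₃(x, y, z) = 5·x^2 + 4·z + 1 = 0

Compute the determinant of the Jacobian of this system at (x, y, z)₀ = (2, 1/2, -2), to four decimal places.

J = [[-2·z, 4·y - 2·z, -2·x - 2·y], [-1, -z - 2, -y], [10·x, 0, 4]].
At the point, J = [[4.0000, 6.0000, -5.0000], [-1.0000, 0.0000, -0.5000], [20.0000, 0.0000, 4.0000]].
det J = -36.0000.

-36.0000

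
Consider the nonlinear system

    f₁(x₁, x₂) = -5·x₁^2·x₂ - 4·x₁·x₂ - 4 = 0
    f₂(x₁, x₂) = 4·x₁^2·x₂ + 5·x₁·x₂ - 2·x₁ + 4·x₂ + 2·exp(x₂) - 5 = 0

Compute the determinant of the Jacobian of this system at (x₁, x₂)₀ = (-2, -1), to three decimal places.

-63.772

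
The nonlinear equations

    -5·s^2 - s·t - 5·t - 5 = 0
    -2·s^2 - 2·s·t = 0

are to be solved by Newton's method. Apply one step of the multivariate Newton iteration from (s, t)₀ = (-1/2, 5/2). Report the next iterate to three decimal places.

At (-1/2, 5/2): F = (-17.500, 2.000).
Jacobian J = [[-10·s - t, -s - 5], [-4·s - 2·t, -2·s]].
At the point, J = [[2.500, -4.500], [-3.000, 1.000]] (det J = -11.000).
Solving J·Δ = −F gives Δ = (-0.773, -4.318).
Then the next iterate is (s, t)₁ = (-1.273, -1.818).

(-1.273, -1.818)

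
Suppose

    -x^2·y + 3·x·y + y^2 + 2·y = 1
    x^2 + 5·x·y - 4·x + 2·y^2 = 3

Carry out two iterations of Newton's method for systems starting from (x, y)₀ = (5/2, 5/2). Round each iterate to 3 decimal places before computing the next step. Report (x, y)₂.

At (5/2, 5/2): F = (13.375, 37.000).
Jacobian J = [[-2·x·y + 3·y, -x^2 + 3·x + 2·y + 2], [2·x + 5·y - 4, 5·x + 4·y]].
At the point, J = [[-5.000, 8.250], [13.500, 22.500]] (det J = -223.875).
Solving J·Δ = −F gives Δ = (-0.019, -1.633).
Then the next iterate is (x, y)₁ = (2.481, 0.867).
Round to (2.481, 0.867) and repeat: F = (2.60207, 5.48987), J = [[-1.70105, 5.02164], [5.297, 15.873]].
Δ = (0.256, -0.431), so (x, y)₂ = (2.737, 0.436).

(2.737, 0.436)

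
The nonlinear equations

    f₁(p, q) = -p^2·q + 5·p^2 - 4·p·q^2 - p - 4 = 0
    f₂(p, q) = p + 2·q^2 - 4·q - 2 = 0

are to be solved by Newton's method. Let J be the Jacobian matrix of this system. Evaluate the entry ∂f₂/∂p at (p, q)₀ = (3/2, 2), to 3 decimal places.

∂f₂/∂p = 1.
At (3/2, 2) this is 1.000.

1.000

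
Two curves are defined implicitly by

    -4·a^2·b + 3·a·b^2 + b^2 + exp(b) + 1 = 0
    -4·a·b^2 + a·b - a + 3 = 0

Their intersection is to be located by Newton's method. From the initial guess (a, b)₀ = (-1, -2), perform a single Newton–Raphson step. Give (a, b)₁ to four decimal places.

At (-1, -2): F = (1.135335, 22.0000).
Jacobian J = [[-8·a·b + 3·b^2, -4·a^2 + 6·a·b + 2·b + exp(b)], [-4·b^2 + b - 1, -8·a·b + a]].
At the point, J = [[-4.0000, 4.135335], [-19.0000, -17.0000]] (det J = 146.571370).
Solving J·Δ = −F gives Δ = (0.7524, 0.4532).
Then the next iterate is (a, b)₁ = (-0.2476, -1.5468).

(-0.2476, -1.5468)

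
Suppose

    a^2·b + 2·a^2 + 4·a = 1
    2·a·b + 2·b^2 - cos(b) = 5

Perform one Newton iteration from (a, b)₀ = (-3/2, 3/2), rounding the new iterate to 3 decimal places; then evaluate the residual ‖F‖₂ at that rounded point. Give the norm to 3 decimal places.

At (-3/2, 3/2): F = (0.875, -5.07074).
Jacobian J = [[2·a·b + 4·a + 4, a^2], [2·b, 2·a + 4·b + sin(b)]].
At the point, J = [[-6.500, 2.250], [3.000, 3.99749]] (det J = -32.73372).
Solving J·Δ = −F gives Δ = (0.455, 0.927).
Then the next iterate is (a, b)₁ = (-1.045, 2.427).
Re-evaluating at (-1.045, 2.427): F = (-0.34561, 2.46359), so ‖F‖₂ = 2.488.

2.488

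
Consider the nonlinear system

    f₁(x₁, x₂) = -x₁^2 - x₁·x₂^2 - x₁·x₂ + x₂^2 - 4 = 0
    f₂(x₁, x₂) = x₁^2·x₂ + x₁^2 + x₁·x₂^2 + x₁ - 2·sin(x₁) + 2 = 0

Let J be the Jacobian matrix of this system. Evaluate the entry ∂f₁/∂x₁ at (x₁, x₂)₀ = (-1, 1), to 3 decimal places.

∂f₁/∂x₁ = -2·x₁ - x₂^2 - x₂.
At (-1, 1) this is 0.000.

0.000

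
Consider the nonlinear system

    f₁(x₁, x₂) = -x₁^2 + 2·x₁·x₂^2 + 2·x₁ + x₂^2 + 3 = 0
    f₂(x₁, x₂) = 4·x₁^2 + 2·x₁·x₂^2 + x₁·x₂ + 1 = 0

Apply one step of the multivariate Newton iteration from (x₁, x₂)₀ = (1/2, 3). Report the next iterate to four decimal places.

(0.4511, 1.2649)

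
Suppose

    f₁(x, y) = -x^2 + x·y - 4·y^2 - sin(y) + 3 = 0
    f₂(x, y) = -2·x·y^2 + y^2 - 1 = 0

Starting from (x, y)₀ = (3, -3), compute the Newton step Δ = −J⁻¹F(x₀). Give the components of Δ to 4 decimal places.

At (3, -3): F = (-50.858880, -46.0000).
Jacobian J = [[-2·x + y, x - 8·y - cos(y)], [-2·y^2, -4·x·y + 2·y]].
At the point, J = [[-9.0000, 27.989992], [-18.0000, 30.0000]] (det J = 233.819865).
Solving J·Δ = −F gives Δ = (1.0188, 2.1446).

(1.0188, 2.1446)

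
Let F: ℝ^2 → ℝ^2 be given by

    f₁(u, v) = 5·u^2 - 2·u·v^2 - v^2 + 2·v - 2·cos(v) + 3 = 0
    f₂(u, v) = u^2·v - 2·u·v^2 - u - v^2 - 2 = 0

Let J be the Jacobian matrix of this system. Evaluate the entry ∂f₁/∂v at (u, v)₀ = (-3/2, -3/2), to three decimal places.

∂f₁/∂v = -4·u·v - 2·v + 2·sin(v) + 2.
At (-3/2, -3/2) this is -5.995.

-5.995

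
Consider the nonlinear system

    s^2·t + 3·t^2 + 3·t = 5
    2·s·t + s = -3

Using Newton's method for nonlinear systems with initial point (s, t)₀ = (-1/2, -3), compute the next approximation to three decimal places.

At (-1/2, -3): F = (12.250, 5.500).
Jacobian J = [[2·s·t, s^2 + 6·t + 3], [2·t + 1, 2·s]].
At the point, J = [[3.000, -14.750], [-5.000, -1.000]] (det J = -76.750).
Solving J·Δ = −F gives Δ = (0.897, 1.013).
Then the next iterate is (s, t)₁ = (0.397, -1.987).

(0.397, -1.987)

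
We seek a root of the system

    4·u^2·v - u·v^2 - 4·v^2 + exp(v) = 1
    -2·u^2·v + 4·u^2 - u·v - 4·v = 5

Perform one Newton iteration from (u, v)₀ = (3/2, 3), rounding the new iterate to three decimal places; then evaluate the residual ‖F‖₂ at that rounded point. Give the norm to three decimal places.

At (3/2, 3): F = (-3.41446, -26.000).
Jacobian J = [[8·u·v - v^2, 4·u^2 - 2·u·v - 8·v + exp(v)], [-4·u·v + 8·u - v, -2·u^2 - u - 4]].
At the point, J = [[27.000, -3.91446], [-9.000, -10.000]] (det J = -305.23017).
Solving J·Δ = −F gives Δ = (-0.222, -2.401).
Then the next iterate is (u, v)₁ = (1.278, 0.599).
Re-evaluating at (1.278, 0.599): F = (2.83989, -3.58506), so ‖F‖₂ = 4.574.

4.574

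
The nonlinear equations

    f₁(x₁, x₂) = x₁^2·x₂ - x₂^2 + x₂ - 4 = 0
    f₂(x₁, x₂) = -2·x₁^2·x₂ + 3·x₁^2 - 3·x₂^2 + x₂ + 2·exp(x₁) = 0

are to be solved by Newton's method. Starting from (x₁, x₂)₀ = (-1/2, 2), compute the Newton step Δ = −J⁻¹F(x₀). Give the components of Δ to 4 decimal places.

At (-1/2, 2): F = (-5.5000, -9.036939).
Jacobian J = [[2·x₁·x₂, x₁^2 - 2·x₂ + 1], [-4·x₁·x₂ + 6·x₁ + 2·exp(x₁), -2·x₁^2 - 6·x₂ + 1]].
At the point, J = [[-2.0000, -2.7500], [2.213061, -11.5000]] (det J = 29.085919).
Solving J·Δ = −F gives Δ = (-1.3202, -1.0399).

(-1.3202, -1.0399)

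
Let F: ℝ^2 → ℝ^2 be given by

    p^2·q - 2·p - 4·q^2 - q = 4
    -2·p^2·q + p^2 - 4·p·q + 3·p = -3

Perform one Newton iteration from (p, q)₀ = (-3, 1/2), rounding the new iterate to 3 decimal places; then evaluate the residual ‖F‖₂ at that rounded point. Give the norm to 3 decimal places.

At (-3, 1/2): F = (5.000, 0.000).
Jacobian J = [[2·p·q - 2, p^2 - 8·q - 1], [-4·p·q + 2·p - 4·q + 3, -2·p^2 - 4·p]].
At the point, J = [[-5.000, 4.000], [1.000, -6.000]] (det J = 26.000).
Solving J·Δ = −F gives Δ = (1.154, 0.192).
Then the next iterate is (p, q)₁ = (-1.846, 0.692).
Re-evaluating at (-1.846, 0.692): F = (-0.55732, 1.26317), so ‖F‖₂ = 1.381.

1.381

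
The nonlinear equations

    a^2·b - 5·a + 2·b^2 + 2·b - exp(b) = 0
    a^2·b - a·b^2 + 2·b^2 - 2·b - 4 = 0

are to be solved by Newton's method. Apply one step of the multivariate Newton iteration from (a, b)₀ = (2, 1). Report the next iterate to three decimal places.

At (2, 1): F = (-4.71828, -2.000).
Jacobian J = [[2·a·b - 5, a^2 + 4·b - exp(b) + 2], [2·a·b - b^2, a^2 - 2·a·b + 4·b - 2]].
At the point, J = [[-1.000, 7.28172], [3.000, 2.000]] (det J = -23.84515).
Solving J·Δ = −F gives Δ = (0.215, 0.677).
Then the next iterate is (a, b)₁ = (2.215, 1.677).

(2.215, 1.677)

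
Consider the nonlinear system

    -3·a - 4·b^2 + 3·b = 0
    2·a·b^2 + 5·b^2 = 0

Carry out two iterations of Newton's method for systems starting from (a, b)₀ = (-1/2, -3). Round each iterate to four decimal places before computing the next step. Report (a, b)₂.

(0.4445, -0.4421)

At (-1/2, -3): F = (-43.5000, 36.0000).
Jacobian J = [[-3, -8·b + 3], [2·b^2, 4·a·b + 10·b]].
At the point, J = [[-3.0000, 27.0000], [18.0000, -24.0000]] (det J = -414.0000).
Solving J·Δ = −F gives Δ = (0.1739, 1.6304).
Then the next iterate is (a, b)₁ = (-0.3261, -1.3696).
Round to (-0.3261, -1.3696) and repeat: F = (-10.633717, 8.155621), J = [[-3.0000, 13.9568], [3.751608, -11.909494]].
Δ = (0.7706, 0.9275), so (a, b)₂ = (0.4445, -0.4421).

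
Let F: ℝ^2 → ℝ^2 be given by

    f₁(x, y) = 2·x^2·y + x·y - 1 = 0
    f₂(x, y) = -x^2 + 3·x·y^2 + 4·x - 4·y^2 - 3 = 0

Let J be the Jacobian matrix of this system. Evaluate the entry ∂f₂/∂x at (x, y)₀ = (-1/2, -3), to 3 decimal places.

32.000

∂f₂/∂x = -2·x + 3·y^2 + 4.
At (-1/2, -3) this is 32.000.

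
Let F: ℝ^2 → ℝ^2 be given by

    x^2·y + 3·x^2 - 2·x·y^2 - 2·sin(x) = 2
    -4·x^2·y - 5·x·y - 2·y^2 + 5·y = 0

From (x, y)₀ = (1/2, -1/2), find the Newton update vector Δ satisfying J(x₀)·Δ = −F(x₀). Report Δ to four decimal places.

(-1.5690, 2.3744)

At (1/2, -1/2): F = (-2.583851, -1.2500).
Jacobian J = [[2·x·y + 6·x - 2·y^2 - 2·cos(x), x^2 - 4·x·y], [-8·x·y - 5·y, -4·x^2 - 5·x - 4·y + 5]].
At the point, J = [[0.244835, 1.2500], [4.5000, 3.5000]] (det J = -4.768078).
Solving J·Δ = −F gives Δ = (-1.5690, 2.3744).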